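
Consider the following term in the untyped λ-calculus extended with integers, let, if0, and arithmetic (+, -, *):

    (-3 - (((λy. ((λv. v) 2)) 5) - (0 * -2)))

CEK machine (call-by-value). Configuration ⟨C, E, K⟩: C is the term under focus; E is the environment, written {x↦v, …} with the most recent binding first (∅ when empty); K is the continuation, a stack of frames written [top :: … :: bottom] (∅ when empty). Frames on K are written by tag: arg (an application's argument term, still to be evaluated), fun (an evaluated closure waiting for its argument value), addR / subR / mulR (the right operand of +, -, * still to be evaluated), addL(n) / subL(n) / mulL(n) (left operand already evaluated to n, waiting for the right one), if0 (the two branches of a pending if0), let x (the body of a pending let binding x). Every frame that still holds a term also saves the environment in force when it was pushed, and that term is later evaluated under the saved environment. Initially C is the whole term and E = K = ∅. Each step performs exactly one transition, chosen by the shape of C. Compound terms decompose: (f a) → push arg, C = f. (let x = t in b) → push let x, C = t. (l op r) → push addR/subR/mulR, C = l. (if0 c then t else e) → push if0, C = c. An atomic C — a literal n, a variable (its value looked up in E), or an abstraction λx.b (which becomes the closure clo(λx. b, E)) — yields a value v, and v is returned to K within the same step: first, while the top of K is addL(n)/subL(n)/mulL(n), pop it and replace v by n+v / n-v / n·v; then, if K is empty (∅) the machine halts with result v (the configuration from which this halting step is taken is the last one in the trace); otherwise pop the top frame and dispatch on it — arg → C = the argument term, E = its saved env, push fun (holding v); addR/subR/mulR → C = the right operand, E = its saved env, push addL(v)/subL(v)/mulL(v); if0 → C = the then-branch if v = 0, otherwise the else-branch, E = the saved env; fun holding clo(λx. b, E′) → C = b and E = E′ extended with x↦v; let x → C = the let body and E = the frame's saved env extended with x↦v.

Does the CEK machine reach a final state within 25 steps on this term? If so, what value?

t=0: <C=(-3 - (((λy. ((λv. v) 2)) 5) - (0 * -2))), E=∅, K=∅>
t=1: <C=-3, E=∅, K=[subR]>
t=2: <C=(((λy. ((λv. v) 2)) 5) - (0 * -2)), E=∅, K=[subL(-3)]>
t=3: <C=((λy. ((λv. v) 2)) 5), E=∅, K=[subR :: subL(-3)]>
t=4: <C=(λy. ((λv. v) 2)), E=∅, K=[arg :: subR :: subL(-3)]>
t=5: <C=5, E=∅, K=[fun :: subR :: subL(-3)]>
t=6: <C=((λv. v) 2), E={y↦5}, K=[subR :: subL(-3)]>
t=7: <C=(λv. v), E={y↦5}, K=[arg :: subR :: subL(-3)]>
t=8: <C=2, E={y↦5}, K=[fun :: subR :: subL(-3)]>
t=9: <C=v, E={v↦2, y↦5}, K=[subR :: subL(-3)]>
t=10: <C=(0 * -2), E=∅, K=[subL(2) :: subL(-3)]>
t=11: <C=0, E=∅, K=[mulR :: subL(2) :: subL(-3)]>
t=12: <C=-2, E=∅, K=[mulL(0) :: subL(2) :: subL(-3)]>
→ final value -5

Answer: -5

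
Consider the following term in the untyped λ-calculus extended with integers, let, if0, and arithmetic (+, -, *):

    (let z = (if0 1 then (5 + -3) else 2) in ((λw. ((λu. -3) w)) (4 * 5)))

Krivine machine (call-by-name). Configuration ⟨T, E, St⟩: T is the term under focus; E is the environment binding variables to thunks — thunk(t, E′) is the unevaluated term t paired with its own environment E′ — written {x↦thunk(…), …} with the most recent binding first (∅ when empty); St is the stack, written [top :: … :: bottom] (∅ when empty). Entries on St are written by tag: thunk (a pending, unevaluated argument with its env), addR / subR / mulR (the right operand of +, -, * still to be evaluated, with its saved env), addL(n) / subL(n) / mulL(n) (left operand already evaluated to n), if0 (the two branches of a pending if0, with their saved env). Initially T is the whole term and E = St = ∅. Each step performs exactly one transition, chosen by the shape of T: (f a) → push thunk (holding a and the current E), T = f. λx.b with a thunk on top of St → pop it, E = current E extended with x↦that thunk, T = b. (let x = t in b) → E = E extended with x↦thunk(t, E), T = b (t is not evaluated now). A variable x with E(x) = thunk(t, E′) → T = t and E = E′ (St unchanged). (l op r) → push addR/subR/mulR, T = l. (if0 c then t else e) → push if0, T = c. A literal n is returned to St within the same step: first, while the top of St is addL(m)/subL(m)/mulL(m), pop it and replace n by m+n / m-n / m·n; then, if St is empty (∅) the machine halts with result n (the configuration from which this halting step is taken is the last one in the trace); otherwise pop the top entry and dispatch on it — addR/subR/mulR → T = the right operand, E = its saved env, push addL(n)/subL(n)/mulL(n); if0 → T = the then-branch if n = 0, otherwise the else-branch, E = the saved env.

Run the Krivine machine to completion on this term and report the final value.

0. ⟨T=(let z = (if0 1 then (5 + -3) else 2) in ((λw. ((λu. -3) w)) (4 * 5))); E=∅; St=∅⟩
1. ⟨T=((λw. ((λu. -3) w)) (4 * 5)); E={z↦thunk((if0 1 then (5 + -3) else 2), ∅)}; St=∅⟩
2. ⟨T=(λw. ((λu. -3) w)); E={z↦thunk((if0 1 then (5 + -3) else 2), ∅)}; St=[thunk]⟩
3. ⟨T=((λu. -3) w); E={w↦thunk((4 * 5), {z↦thunk((if0 1 then (5 + -3) else 2), ∅)}), z↦thunk((if0 1 then (5 + -3) else 2), ∅)}; St=∅⟩
4. ⟨T=(λu. -3); E={w↦thunk((4 * 5), {z↦thunk((if0 1 then (5 + -3) else 2), ∅)}), z↦thunk((if0 1 then (5 + -3) else 2), ∅)}; St=[thunk]⟩
5. ⟨T=-3; E={u↦thunk(w, {w↦thunk((4 * 5), {z↦thunk((if0 1 then (5 + -3) else 2), ∅)}), z↦thunk((if0 1 then (5 + -3) else 2), ∅)}), w↦thunk((4 * 5), {z↦thunk((if0 1 then (5 + -3) else 2), ∅)}), z↦thunk((if0 1 then (5 + -3) else 2), ∅)}; St=∅⟩
→ final value -3

Answer: -3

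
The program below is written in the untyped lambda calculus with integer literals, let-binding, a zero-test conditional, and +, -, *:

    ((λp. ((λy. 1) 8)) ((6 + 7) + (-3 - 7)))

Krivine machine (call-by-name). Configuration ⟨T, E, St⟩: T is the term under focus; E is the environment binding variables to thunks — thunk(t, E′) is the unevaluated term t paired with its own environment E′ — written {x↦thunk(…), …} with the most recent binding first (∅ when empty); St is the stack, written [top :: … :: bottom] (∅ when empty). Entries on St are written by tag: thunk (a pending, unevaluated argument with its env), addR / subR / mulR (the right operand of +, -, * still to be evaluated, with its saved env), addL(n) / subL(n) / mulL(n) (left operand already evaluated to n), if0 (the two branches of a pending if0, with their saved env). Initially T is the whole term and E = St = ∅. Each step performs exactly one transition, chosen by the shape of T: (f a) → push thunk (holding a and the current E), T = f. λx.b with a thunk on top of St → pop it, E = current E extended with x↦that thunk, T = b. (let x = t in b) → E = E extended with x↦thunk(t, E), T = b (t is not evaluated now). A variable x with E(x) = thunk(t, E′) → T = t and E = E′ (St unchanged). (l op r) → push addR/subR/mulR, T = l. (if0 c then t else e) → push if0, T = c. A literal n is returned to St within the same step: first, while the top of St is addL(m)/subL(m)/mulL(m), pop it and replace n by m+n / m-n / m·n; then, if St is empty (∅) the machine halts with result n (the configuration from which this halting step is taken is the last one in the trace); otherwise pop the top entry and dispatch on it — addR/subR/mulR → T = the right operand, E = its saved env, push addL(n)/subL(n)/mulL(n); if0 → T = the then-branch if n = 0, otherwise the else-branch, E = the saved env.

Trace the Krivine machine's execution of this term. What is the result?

Answer: 1

Machine steps:
step 0: <T=((λp. ((λy. 1) 8)) ((6 + 7) + (-3 - 7))), E=∅, St=∅>
step 1: <T=(λp. ((λy. 1) 8)), E=∅, St=[thunk]>
step 2: <T=((λy. 1) 8), E={p↦thunk(((6 + 7) + (-3 - 7)), ∅)}, St=∅>
step 3: <T=(λy. 1), E={p↦thunk(((6 + 7) + (-3 - 7)), ∅)}, St=[thunk]>
step 4: <T=1, E={y↦thunk(8, {p↦thunk(((6 + 7) + (-3 - 7)), ∅)}), p↦thunk(((6 + 7) + (-3 - 7)), ∅)}, St=∅>
→ final value 1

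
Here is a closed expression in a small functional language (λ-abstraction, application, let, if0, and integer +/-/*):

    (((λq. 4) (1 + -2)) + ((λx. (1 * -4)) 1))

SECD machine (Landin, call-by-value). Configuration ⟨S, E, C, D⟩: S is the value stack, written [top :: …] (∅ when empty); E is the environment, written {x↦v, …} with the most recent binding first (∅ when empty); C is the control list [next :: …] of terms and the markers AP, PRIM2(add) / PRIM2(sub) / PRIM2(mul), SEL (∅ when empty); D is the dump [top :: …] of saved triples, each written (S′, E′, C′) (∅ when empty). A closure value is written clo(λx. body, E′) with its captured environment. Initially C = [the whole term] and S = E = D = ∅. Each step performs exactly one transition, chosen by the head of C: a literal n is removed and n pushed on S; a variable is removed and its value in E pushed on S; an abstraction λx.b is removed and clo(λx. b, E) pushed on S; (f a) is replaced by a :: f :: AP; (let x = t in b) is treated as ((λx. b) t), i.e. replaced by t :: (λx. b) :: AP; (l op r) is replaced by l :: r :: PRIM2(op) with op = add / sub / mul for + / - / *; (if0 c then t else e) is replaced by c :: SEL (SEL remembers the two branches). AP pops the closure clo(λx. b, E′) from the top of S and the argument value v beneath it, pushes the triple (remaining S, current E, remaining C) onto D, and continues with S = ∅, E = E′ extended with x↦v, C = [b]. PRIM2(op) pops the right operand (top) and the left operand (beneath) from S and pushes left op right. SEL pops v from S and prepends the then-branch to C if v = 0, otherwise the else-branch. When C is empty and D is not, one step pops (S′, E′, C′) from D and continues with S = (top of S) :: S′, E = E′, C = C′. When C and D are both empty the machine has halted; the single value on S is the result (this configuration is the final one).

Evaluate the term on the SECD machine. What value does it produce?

Answer: 0

Execution trace:
t=0: <S=∅, E=∅, C=[(((λq. 4) (1 + -2)) + ((λx. (1 * -4)) 1))], D=∅>
t=1: <S=∅, E=∅, C=[((λq. 4) (1 + -2)) :: ((λx. (1 * -4)) 1) :: PRIM2(add)], D=∅>
t=2: <S=∅, E=∅, C=[(1 + -2) :: (λq. 4) :: AP :: ((λx. (1 * -4)) 1) :: PRIM2(add)], D=∅>
t=3: <S=∅, E=∅, C=[1 :: -2 :: PRIM2(add) :: (λq. 4) :: AP :: ((λx. (1 * -4)) 1) :: PRIM2(add)], D=∅>
t=4: <S=[1], E=∅, C=[-2 :: PRIM2(add) :: (λq. 4) :: AP :: ((λx. (1 * -4)) 1) :: PRIM2(add)], D=∅>
t=5: <S=[-2 :: 1], E=∅, C=[PRIM2(add) :: (λq. 4) :: AP :: ((λx. (1 * -4)) 1) :: PRIM2(add)], D=∅>
t=6: <S=[-1], E=∅, C=[(λq. 4) :: AP :: ((λx. (1 * -4)) 1) :: PRIM2(add)], D=∅>
t=7: <S=[clo(λq. 4, ∅) :: -1], E=∅, C=[AP :: ((λx. (1 * -4)) 1) :: PRIM2(add)], D=∅>
t=8: <S=∅, E={q↦-1}, C=[4], D=[(∅, ∅, [((λx. (1 * -4)) 1) :: PRIM2(add)])]>
t=9: <S=[4], E={q↦-1}, C=∅, D=[(∅, ∅, [((λx. (1 * -4)) 1) :: PRIM2(add)])]>
t=10: <S=[4], E=∅, C=[((λx. (1 * -4)) 1) :: PRIM2(add)], D=∅>
t=11: <S=[4], E=∅, C=[1 :: (λx. (1 * -4)) :: AP :: PRIM2(add)], D=∅>
t=12: <S=[1 :: 4], E=∅, C=[(λx. (1 * -4)) :: AP :: PRIM2(add)], D=∅>
t=13: <S=[clo(λx. (1 * -4), ∅) :: 1 :: 4], E=∅, C=[AP :: PRIM2(add)], D=∅>
t=14: <S=∅, E={x↦1}, C=[(1 * -4)], D=[([4], ∅, [PRIM2(add)])]>
t=15: <S=∅, E={x↦1}, C=[1 :: -4 :: PRIM2(mul)], D=[([4], ∅, [PRIM2(add)])]>
t=16: <S=[1], E={x↦1}, C=[-4 :: PRIM2(mul)], D=[([4], ∅, [PRIM2(add)])]>
t=17: <S=[-4 :: 1], E={x↦1}, C=[PRIM2(mul)], D=[([4], ∅, [PRIM2(add)])]>
t=18: <S=[-4], E={x↦1}, C=∅, D=[([4], ∅, [PRIM2(add)])]>
t=19: <S=[-4 :: 4], E=∅, C=[PRIM2(add)], D=∅>
t=20: <S=[0], E=∅, C=∅, D=∅>
→ final value 0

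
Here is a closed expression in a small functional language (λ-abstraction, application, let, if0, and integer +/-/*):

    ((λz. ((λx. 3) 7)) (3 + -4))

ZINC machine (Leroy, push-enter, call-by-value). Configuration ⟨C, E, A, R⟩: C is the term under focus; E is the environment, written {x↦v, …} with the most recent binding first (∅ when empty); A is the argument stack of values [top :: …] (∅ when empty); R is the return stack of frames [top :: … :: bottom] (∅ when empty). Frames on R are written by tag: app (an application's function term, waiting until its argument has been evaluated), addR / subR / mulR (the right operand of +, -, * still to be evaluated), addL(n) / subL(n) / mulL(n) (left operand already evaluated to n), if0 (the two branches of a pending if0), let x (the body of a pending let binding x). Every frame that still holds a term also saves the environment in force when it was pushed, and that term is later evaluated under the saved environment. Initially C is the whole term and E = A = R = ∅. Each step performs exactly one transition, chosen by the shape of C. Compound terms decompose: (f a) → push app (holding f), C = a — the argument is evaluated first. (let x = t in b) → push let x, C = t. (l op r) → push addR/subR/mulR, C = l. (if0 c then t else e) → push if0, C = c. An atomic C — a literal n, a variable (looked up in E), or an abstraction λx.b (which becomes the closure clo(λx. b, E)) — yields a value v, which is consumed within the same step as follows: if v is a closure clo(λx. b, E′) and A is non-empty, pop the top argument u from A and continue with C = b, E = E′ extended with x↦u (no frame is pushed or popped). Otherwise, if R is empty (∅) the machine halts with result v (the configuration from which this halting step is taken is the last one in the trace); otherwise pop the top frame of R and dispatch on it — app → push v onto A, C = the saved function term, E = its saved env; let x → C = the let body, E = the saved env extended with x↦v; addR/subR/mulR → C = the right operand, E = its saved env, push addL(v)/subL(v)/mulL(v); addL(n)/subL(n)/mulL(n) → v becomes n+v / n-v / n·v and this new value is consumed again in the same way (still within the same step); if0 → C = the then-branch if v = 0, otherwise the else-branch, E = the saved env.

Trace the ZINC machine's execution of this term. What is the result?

Answer: 3

Derivation:
[0] [C=((λz. ((λx. 3) 7)) (3 + -4)) | E=∅ | A=∅ | R=∅]
[1] [C=(3 + -4) | E=∅ | A=∅ | R=[app]]
[2] [C=3 | E=∅ | A=∅ | R=[addR :: app]]
[3] [C=-4 | E=∅ | A=∅ | R=[addL(3) :: app]]
[4] [C=(λz. ((λx. 3) 7)) | E=∅ | A=[-1] | R=∅]
[5] [C=((λx. 3) 7) | E={z↦-1} | A=∅ | R=∅]
[6] [C=7 | E={z↦-1} | A=∅ | R=[app]]
[7] [C=(λx. 3) | E={z↦-1} | A=[7] | R=∅]
[8] [C=3 | E={x↦7, z↦-1} | A=∅ | R=∅]
→ final value 3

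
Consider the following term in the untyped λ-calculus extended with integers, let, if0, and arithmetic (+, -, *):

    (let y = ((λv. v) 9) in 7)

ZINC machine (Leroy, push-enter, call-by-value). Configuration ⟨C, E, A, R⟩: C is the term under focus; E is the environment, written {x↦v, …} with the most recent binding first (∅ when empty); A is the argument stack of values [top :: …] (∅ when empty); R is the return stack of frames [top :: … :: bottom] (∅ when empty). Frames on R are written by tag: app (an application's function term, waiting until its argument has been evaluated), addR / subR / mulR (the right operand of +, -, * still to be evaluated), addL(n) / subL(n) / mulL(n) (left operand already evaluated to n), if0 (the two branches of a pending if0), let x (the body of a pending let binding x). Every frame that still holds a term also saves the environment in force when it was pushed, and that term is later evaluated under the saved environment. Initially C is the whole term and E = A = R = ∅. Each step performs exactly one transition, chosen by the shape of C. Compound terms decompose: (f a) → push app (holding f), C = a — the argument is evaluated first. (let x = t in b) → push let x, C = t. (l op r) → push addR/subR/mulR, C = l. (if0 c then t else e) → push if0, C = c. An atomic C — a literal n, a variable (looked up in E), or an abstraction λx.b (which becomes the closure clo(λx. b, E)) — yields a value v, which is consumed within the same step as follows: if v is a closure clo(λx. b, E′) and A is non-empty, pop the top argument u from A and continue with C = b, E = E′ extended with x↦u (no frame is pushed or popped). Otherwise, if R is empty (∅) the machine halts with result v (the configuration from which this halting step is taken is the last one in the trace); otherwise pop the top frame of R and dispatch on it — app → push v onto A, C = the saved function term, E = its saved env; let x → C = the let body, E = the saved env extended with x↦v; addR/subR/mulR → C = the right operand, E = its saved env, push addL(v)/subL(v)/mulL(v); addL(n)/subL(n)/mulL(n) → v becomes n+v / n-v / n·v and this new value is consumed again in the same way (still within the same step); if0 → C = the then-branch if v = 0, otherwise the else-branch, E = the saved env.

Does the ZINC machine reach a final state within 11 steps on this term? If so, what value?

Answer: 7

Machine steps:
t=0: [C=(let y = ((λv. v) 9) in 7) | E=∅ | A=∅ | R=∅]
t=1: [C=((λv. v) 9) | E=∅ | A=∅ | R=[let y]]
t=2: [C=9 | E=∅ | A=∅ | R=[app :: let y]]
t=3: [C=(λv. v) | E=∅ | A=[9] | R=[let y]]
t=4: [C=v | E={v↦9} | A=∅ | R=[let y]]
t=5: [C=7 | E={y↦9} | A=∅ | R=∅]
→ final value 7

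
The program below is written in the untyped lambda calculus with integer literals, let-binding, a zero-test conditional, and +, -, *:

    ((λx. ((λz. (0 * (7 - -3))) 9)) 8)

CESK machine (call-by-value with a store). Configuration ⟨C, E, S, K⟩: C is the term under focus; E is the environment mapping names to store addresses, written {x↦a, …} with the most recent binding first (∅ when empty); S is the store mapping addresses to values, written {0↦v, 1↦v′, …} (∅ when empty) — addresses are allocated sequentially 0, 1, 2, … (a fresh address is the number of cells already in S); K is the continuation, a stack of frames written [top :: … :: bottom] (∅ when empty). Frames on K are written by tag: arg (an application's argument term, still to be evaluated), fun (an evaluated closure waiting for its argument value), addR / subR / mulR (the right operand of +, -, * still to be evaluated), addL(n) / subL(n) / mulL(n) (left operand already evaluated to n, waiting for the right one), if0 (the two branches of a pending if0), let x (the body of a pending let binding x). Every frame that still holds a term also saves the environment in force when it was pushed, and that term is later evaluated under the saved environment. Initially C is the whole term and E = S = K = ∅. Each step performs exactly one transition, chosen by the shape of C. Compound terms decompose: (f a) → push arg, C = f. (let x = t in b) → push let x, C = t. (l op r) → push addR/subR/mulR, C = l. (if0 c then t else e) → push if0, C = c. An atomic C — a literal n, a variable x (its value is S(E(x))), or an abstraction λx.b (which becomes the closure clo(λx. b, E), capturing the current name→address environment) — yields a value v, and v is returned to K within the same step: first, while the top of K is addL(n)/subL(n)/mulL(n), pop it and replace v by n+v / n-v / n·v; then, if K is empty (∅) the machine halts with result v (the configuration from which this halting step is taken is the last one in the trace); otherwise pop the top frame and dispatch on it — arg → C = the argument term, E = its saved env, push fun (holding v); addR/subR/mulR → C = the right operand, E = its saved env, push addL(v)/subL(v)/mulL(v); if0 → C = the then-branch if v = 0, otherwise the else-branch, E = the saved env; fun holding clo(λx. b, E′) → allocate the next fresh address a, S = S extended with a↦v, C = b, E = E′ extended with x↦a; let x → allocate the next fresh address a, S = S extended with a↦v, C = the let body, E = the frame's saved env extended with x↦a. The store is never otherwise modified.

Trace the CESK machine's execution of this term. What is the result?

Answer: 0

Machine steps:
[0] [C=((λx. ((λz. (0 * (7 - -3))) 9)) 8) | E=∅ | S=∅ | K=∅]
[1] [C=(λx. ((λz. (0 * (7 - -3))) 9)) | E=∅ | S=∅ | K=[arg]]
[2] [C=8 | E=∅ | S=∅ | K=[fun]]
[3] [C=((λz. (0 * (7 - -3))) 9) | E={x↦0} | S={0↦8} | K=∅]
[4] [C=(λz. (0 * (7 - -3))) | E={x↦0} | S={0↦8} | K=[arg]]
[5] [C=9 | E={x↦0} | S={0↦8} | K=[fun]]
[6] [C=(0 * (7 - -3)) | E={z↦1, x↦0} | S={0↦8, 1↦9} | K=∅]
[7] [C=0 | E={z↦1, x↦0} | S={0↦8, 1↦9} | K=[mulR]]
[8] [C=(7 - -3) | E={z↦1, x↦0} | S={0↦8, 1↦9} | K=[mulL(0)]]
[9] [C=7 | E={z↦1, x↦0} | S={0↦8, 1↦9} | K=[subR :: mulL(0)]]
[10] [C=-3 | E={z↦1, x↦0} | S={0↦8, 1↦9} | K=[subL(7) :: mulL(0)]]
→ final value 0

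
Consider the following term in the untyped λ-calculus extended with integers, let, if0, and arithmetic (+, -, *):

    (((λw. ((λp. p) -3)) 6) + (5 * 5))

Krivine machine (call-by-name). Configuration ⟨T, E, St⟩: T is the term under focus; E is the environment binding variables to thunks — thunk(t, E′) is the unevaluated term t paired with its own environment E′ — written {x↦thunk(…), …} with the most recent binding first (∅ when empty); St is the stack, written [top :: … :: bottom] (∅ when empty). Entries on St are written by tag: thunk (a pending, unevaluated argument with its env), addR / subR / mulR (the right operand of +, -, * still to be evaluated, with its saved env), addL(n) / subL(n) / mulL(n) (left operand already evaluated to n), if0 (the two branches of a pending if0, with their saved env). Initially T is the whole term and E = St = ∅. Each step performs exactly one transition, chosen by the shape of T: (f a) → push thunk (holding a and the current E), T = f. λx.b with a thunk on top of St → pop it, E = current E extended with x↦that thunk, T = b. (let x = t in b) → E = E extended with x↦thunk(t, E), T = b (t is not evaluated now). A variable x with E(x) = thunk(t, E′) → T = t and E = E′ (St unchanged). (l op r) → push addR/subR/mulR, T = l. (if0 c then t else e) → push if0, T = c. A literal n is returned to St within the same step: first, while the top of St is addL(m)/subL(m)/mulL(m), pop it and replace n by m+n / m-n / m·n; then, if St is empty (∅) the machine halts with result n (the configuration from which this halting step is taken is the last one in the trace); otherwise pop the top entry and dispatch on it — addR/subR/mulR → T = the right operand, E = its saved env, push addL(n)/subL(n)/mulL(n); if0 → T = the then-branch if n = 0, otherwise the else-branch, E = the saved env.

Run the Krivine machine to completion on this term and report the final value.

0. ⟨T=(((λw. ((λp. p) -3)) 6) + (5 * 5)); E=∅; St=∅⟩
1. ⟨T=((λw. ((λp. p) -3)) 6); E=∅; St=[addR]⟩
2. ⟨T=(λw. ((λp. p) -3)); E=∅; St=[thunk :: addR]⟩
3. ⟨T=((λp. p) -3); E={w↦thunk(6, ∅)}; St=[addR]⟩
4. ⟨T=(λp. p); E={w↦thunk(6, ∅)}; St=[thunk :: addR]⟩
5. ⟨T=p; E={p↦thunk(-3, {w↦thunk(6, ∅)}), w↦thunk(6, ∅)}; St=[addR]⟩
6. ⟨T=-3; E={w↦thunk(6, ∅)}; St=[addR]⟩
7. ⟨T=(5 * 5); E=∅; St=[addL(-3)]⟩
8. ⟨T=5; E=∅; St=[mulR :: addL(-3)]⟩
9. ⟨T=5; E=∅; St=[mulL(5) :: addL(-3)]⟩
→ final value 22

Answer: 22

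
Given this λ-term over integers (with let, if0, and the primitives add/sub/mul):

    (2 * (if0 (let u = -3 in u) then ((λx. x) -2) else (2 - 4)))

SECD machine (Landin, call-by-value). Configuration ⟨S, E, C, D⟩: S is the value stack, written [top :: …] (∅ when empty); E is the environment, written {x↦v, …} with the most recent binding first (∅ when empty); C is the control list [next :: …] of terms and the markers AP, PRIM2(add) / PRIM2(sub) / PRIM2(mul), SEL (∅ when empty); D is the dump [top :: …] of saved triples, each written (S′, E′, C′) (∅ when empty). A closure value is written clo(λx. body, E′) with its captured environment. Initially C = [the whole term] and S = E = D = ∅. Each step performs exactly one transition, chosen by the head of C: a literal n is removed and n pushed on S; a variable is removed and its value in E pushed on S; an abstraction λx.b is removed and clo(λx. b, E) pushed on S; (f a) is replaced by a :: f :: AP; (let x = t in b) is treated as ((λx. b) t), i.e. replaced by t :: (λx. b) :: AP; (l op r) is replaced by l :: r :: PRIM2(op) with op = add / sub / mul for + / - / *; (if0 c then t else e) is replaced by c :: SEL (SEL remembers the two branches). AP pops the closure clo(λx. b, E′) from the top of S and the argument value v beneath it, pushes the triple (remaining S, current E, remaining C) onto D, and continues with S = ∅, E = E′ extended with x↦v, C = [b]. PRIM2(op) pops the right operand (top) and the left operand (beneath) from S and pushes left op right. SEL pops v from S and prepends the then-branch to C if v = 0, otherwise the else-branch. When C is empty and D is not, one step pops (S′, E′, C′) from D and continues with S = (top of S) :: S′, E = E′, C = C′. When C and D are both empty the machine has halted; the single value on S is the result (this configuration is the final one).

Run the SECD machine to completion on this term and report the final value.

t=0: <S=∅, E=∅, C=[(2 * (if0 (let u = -3 in u) then ((λx. x) -2) else (2 - 4)))], D=∅>
t=1: <S=∅, E=∅, C=[2 :: (if0 (let u = -3 in u) then ((λx. x) -2) else (2 - 4)) :: PRIM2(mul)], D=∅>
t=2: <S=[2], E=∅, C=[(if0 (let u = -3 in u) then ((λx. x) -2) else (2 - 4)) :: PRIM2(mul)], D=∅>
t=3: <S=[2], E=∅, C=[(let u = -3 in u) :: SEL :: PRIM2(mul)], D=∅>
t=4: <S=[2], E=∅, C=[-3 :: (λu. u) :: AP :: SEL :: PRIM2(mul)], D=∅>
t=5: <S=[-3 :: 2], E=∅, C=[(λu. u) :: AP :: SEL :: PRIM2(mul)], D=∅>
t=6: <S=[clo(λu. u, ∅) :: -3 :: 2], E=∅, C=[AP :: SEL :: PRIM2(mul)], D=∅>
t=7: <S=∅, E={u↦-3}, C=[u], D=[([2], ∅, [SEL :: PRIM2(mul)])]>
t=8: <S=[-3], E={u↦-3}, C=∅, D=[([2], ∅, [SEL :: PRIM2(mul)])]>
t=9: <S=[-3 :: 2], E=∅, C=[SEL :: PRIM2(mul)], D=∅>
t=10: <S=[2], E=∅, C=[(2 - 4) :: PRIM2(mul)], D=∅>
t=11: <S=[2], E=∅, C=[2 :: 4 :: PRIM2(sub) :: PRIM2(mul)], D=∅>
t=12: <S=[2 :: 2], E=∅, C=[4 :: PRIM2(sub) :: PRIM2(mul)], D=∅>
t=13: <S=[4 :: 2 :: 2], E=∅, C=[PRIM2(sub) :: PRIM2(mul)], D=∅>
t=14: <S=[-2 :: 2], E=∅, C=[PRIM2(mul)], D=∅>
t=15: <S=[-4], E=∅, C=∅, D=∅>
→ final value -4

Answer: -4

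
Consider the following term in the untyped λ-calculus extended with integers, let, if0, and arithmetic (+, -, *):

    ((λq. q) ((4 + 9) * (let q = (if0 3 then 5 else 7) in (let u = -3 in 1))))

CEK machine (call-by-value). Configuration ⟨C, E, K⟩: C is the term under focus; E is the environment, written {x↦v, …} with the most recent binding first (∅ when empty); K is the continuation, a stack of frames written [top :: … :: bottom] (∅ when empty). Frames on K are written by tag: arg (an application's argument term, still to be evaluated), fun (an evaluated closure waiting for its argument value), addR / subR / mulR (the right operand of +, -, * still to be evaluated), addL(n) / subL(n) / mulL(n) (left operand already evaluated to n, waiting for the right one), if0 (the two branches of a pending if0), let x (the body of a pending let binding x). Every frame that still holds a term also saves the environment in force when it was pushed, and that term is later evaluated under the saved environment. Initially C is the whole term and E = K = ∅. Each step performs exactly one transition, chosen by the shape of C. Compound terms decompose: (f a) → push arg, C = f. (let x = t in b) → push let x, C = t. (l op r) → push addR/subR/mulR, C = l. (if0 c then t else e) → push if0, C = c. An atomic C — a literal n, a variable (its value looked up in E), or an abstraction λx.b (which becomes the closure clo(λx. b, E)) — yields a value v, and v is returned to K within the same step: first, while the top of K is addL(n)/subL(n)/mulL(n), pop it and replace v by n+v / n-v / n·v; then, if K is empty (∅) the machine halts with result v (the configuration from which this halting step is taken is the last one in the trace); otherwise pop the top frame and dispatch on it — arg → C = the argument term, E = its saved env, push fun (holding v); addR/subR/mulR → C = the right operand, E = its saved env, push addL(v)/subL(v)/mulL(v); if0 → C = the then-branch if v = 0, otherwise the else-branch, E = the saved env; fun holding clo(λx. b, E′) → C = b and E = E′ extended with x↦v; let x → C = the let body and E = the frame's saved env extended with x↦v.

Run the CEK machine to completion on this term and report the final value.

step 0: ⟨C=((λq. q) ((4 + 9) * (let q = (if0 3 then 5 else 7) in (let u = -3 in 1)))); E=∅; K=∅⟩
step 1: ⟨C=(λq. q); E=∅; K=[arg]⟩
step 2: ⟨C=((4 + 9) * (let q = (if0 3 then 5 else 7) in (let u = -3 in 1))); E=∅; K=[fun]⟩
step 3: ⟨C=(4 + 9); E=∅; K=[mulR :: fun]⟩
step 4: ⟨C=4; E=∅; K=[addR :: mulR :: fun]⟩
step 5: ⟨C=9; E=∅; K=[addL(4) :: mulR :: fun]⟩
step 6: ⟨C=(let q = (if0 3 then 5 else 7) in (let u = -3 in 1)); E=∅; K=[mulL(13) :: fun]⟩
step 7: ⟨C=(if0 3 then 5 else 7); E=∅; K=[let q :: mulL(13) :: fun]⟩
step 8: ⟨C=3; E=∅; K=[if0 :: let q :: mulL(13) :: fun]⟩
step 9: ⟨C=7; E=∅; K=[let q :: mulL(13) :: fun]⟩
step 10: ⟨C=(let u = -3 in 1); E={q↦7}; K=[mulL(13) :: fun]⟩
step 11: ⟨C=-3; E={q↦7}; K=[let u :: mulL(13) :: fun]⟩
step 12: ⟨C=1; E={u↦-3, q↦7}; K=[mulL(13) :: fun]⟩
step 13: ⟨C=q; E={q↦13}; K=∅⟩
→ final value 13

Answer: 13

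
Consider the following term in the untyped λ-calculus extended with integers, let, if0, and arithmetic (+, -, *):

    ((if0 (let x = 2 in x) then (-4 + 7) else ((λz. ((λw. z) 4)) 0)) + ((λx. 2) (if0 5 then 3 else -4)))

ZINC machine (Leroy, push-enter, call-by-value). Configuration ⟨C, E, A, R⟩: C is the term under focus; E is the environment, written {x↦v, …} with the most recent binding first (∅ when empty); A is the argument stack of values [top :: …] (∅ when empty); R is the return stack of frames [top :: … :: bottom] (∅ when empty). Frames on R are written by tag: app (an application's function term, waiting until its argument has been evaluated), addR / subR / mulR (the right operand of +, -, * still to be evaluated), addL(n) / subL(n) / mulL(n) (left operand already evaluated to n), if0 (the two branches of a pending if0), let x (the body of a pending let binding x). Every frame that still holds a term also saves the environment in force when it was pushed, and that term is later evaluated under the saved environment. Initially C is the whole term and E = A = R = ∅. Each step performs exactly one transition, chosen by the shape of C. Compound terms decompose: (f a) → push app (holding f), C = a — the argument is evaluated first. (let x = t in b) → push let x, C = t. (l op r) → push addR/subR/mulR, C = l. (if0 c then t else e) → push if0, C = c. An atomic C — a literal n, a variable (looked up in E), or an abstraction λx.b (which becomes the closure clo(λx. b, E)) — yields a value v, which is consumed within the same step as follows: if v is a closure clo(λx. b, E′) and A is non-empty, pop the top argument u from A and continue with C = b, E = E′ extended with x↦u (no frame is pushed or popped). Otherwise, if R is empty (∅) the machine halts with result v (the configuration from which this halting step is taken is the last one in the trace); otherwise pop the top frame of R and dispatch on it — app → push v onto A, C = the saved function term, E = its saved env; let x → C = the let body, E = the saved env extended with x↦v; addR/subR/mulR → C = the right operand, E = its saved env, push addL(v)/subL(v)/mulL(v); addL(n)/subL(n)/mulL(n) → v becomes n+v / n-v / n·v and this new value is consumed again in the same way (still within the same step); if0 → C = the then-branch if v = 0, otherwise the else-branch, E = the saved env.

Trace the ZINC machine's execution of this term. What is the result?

Answer: 2

Execution trace:
step 0: ⟨C=((if0 (let x = 2 in x) then (-4 + 7) else ((λz. ((λw. z) 4)) 0)) + ((λx. 2) (if0 5 then 3 else -4))); E=∅; A=∅; R=∅⟩
step 1: ⟨C=(if0 (let x = 2 in x) then (-4 + 7) else ((λz. ((λw. z) 4)) 0)); E=∅; A=∅; R=[addR]⟩
step 2: ⟨C=(let x = 2 in x); E=∅; A=∅; R=[if0 :: addR]⟩
step 3: ⟨C=2; E=∅; A=∅; R=[let x :: if0 :: addR]⟩
step 4: ⟨C=x; E={x↦2}; A=∅; R=[if0 :: addR]⟩
step 5: ⟨C=((λz. ((λw. z) 4)) 0); E=∅; A=∅; R=[addR]⟩
step 6: ⟨C=0; E=∅; A=∅; R=[app :: addR]⟩
step 7: ⟨C=(λz. ((λw. z) 4)); E=∅; A=[0]; R=[addR]⟩
step 8: ⟨C=((λw. z) 4); E={z↦0}; A=∅; R=[addR]⟩
step 9: ⟨C=4; E={z↦0}; A=∅; R=[app :: addR]⟩
step 10: ⟨C=(λw. z); E={z↦0}; A=[4]; R=[addR]⟩
step 11: ⟨C=z; E={w↦4, z↦0}; A=∅; R=[addR]⟩
step 12: ⟨C=((λx. 2) (if0 5 then 3 else -4)); E=∅; A=∅; R=[addL(0)]⟩
step 13: ⟨C=(if0 5 then 3 else -4); E=∅; A=∅; R=[app :: addL(0)]⟩
step 14: ⟨C=5; E=∅; A=∅; R=[if0 :: app :: addL(0)]⟩
step 15: ⟨C=-4; E=∅; A=∅; R=[app :: addL(0)]⟩
step 16: ⟨C=(λx. 2); E=∅; A=[-4]; R=[addL(0)]⟩
step 17: ⟨C=2; E={x↦-4}; A=∅; R=[addL(0)]⟩
→ final value 2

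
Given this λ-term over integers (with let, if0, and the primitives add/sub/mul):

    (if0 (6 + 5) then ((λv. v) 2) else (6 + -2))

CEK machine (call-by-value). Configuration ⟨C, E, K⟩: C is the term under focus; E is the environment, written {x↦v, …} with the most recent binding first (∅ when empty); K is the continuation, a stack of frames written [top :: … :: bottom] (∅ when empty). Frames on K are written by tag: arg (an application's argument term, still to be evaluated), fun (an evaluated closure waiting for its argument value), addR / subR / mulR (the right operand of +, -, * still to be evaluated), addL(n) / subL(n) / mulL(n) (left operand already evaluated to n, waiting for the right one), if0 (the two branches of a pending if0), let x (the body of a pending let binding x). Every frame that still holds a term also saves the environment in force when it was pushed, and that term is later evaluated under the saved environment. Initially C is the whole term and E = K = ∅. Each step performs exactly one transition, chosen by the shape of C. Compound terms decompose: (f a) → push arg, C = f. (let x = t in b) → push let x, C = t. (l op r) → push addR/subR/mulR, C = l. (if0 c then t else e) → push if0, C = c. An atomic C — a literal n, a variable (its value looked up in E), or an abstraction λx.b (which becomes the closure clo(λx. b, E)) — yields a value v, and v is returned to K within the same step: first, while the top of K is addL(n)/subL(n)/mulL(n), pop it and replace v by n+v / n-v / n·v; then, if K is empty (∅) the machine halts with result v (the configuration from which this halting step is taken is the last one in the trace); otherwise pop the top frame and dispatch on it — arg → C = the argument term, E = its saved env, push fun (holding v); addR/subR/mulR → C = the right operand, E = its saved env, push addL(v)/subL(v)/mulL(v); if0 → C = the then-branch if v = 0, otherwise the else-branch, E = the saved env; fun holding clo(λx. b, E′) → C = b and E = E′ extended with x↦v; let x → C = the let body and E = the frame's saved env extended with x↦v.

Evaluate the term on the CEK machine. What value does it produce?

0. <C=(if0 (6 + 5) then ((λv. v) 2) else (6 + -2)), E=∅, K=∅>
1. <C=(6 + 5), E=∅, K=[if0]>
2. <C=6, E=∅, K=[addR :: if0]>
3. <C=5, E=∅, K=[addL(6) :: if0]>
4. <C=(6 + -2), E=∅, K=∅>
5. <C=6, E=∅, K=[addR]>
6. <C=-2, E=∅, K=[addL(6)]>
→ final value 4

Answer: 4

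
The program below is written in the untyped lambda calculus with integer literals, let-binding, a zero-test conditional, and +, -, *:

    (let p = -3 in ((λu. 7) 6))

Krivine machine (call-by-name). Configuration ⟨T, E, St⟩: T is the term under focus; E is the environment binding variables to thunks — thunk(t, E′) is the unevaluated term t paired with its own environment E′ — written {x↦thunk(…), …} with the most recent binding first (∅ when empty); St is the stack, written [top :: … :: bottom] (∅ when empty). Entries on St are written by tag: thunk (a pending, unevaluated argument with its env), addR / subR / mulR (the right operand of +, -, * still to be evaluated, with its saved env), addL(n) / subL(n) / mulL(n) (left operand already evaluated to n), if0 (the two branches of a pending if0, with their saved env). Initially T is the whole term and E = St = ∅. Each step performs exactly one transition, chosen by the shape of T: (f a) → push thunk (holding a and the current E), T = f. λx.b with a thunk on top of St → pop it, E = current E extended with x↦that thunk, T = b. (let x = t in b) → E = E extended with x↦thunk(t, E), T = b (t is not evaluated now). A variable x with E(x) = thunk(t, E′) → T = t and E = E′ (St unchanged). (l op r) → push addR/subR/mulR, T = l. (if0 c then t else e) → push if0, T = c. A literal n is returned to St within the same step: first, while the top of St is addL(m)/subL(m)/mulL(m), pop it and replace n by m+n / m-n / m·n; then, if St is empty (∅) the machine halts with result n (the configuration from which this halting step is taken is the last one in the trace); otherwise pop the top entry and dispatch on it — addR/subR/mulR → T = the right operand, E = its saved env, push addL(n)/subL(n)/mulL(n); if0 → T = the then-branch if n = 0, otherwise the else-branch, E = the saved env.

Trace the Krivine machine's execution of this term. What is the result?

t=0: [T=(let p = -3 in ((λu. 7) 6)) | E=∅ | St=∅]
t=1: [T=((λu. 7) 6) | E={p↦thunk(-3, ∅)} | St=∅]
t=2: [T=(λu. 7) | E={p↦thunk(-3, ∅)} | St=[thunk]]
t=3: [T=7 | E={u↦thunk(6, {p↦thunk(-3, ∅)}), p↦thunk(-3, ∅)} | St=∅]
→ final value 7

Answer: 7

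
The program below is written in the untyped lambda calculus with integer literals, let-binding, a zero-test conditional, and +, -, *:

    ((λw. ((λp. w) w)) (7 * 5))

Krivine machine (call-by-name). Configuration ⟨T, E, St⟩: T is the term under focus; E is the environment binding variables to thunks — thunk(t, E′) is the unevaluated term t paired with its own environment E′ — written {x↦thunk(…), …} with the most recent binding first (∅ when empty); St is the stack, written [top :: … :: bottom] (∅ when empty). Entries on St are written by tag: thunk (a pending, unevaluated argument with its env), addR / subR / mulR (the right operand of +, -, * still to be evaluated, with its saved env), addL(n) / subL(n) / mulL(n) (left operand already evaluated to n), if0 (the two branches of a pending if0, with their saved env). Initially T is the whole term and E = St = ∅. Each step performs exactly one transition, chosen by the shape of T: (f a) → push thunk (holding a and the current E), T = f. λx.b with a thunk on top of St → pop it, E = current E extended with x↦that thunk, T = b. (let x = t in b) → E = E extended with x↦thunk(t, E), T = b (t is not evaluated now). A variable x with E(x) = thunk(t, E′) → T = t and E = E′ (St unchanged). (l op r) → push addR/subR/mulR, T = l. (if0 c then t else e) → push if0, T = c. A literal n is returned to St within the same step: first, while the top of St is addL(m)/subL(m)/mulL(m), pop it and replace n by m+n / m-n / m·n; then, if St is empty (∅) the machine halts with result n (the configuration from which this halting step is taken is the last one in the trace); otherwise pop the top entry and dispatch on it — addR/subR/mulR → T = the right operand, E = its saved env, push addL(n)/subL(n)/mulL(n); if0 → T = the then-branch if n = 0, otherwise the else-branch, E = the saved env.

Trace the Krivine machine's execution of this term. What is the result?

[0] <T=((λw. ((λp. w) w)) (7 * 5)), E=∅, St=∅>
[1] <T=(λw. ((λp. w) w)), E=∅, St=[thunk]>
[2] <T=((λp. w) w), E={w↦thunk((7 * 5), ∅)}, St=∅>
[3] <T=(λp. w), E={w↦thunk((7 * 5), ∅)}, St=[thunk]>
[4] <T=w, E={p↦thunk(w, {w↦thunk((7 * 5), ∅)}), w↦thunk((7 * 5), ∅)}, St=∅>
[5] <T=(7 * 5), E=∅, St=∅>
[6] <T=7, E=∅, St=[mulR]>
[7] <T=5, E=∅, St=[mulL(7)]>
→ final value 35

Answer: 35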